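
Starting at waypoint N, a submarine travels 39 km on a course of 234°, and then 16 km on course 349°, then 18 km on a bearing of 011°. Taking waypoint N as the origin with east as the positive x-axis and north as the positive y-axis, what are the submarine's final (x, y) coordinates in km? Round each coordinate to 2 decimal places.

(-31.17, 10.45)

Leg 1 (234°, 39 km): east 39 sin 234° = -31.55, north 39 cos 234° = -22.92
Leg 2 (349°, 16 km): east 16 sin 349° = -3.05, north 16 cos 349° = 15.71
Leg 3 (011°, 18 km): east 18 sin 11° = 3.43, north 18 cos 11° = 17.67
Summing: -31.17 km east, 10.45 km north → (-31.17, 10.45).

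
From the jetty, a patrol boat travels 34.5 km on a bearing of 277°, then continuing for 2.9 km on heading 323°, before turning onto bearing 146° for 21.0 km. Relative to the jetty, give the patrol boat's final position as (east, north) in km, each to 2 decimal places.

(-24.25, -10.89)

Leg 1 (277°, 34.5 km): east 34.5 sin 277° = -34.24, north 34.5 cos 277° = 4.20
Leg 2 (323°, 2.9 km): east 2.9 sin 323° = -1.75, north 2.9 cos 323° = 2.32
Leg 3 (146°, 21.0 km): east 21.0 sin 146° = 11.74, north 21.0 cos 146° = -17.41
Summing: -24.25 km east, -10.89 km north → (-24.25, -10.89).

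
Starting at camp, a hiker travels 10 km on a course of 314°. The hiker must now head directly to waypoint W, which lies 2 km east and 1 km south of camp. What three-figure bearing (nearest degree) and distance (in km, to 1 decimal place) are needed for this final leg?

Leg 1 (314°, 10 km): east 10 sin 314° = -7.19, north 10 cos 314° = 6.95
Current position: (-7.19, 6.95). Target: (2, -1). Remaining: Δeast = 9.19, Δnorth = -7.95.
Bearing = atan2(9.19, -7.95) mod 360° = 130.84°; distance = √((9.19)² + (-7.95)²) = 12.152 km.

131°, 12.2 km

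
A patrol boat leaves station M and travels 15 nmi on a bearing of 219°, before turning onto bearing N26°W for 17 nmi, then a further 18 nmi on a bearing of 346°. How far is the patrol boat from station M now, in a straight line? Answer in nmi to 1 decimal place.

29.9 nmi

Leg 1 (219°, 15 nmi): east 15 sin 219° = -9.44, north 15 cos 219° = -11.66
Leg 2 (N26°W, 17 nmi): east 17 sin 334° = -7.45, north 17 cos 334° = 15.28
Leg 3 (346°, 18 nmi): east 18 sin 346° = -4.35, north 18 cos 346° = 17.47
Net: -21.25 east, 21.09 north. Distance = √((-21.25)² + (21.09)²) = 29.935 nmi.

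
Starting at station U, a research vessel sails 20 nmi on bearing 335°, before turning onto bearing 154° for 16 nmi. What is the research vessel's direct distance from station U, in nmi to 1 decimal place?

4.0 nmi

Leg 1 (335°, 20 nmi): east 20 sin 335° = -8.45, north 20 cos 335° = 18.13
Leg 2 (154°, 16 nmi): east 16 sin 154° = 7.01, north 16 cos 154° = -14.38
Net: -1.44 east, 3.75 north. Distance = √((-1.44)² + (3.75)²) = 4.012 nmi.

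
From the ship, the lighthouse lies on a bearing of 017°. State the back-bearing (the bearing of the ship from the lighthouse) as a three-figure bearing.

197°

Back-bearing = 017° + 180° = 197°.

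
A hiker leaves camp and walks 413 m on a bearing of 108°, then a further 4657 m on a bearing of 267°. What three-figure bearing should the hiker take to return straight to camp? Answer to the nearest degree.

Leg 1 (108°, 413 m): east 413 sin 108° = 392.79, north 413 cos 108° = -127.62
Leg 2 (267°, 4657 m): east 4657 sin 267° = -4650.62, north 4657 cos 267° = -243.73
Net displacement: -4257.83 east, -371.35 north. Direction back to start is (4257.83, 371.35): bearing = atan2(4257.83, 371.35) mod 360° = 85.02° ≈ 085°.

085°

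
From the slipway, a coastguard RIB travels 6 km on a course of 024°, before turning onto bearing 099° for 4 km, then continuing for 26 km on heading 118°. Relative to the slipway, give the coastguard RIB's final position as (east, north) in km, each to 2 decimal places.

Leg 1 (024°, 6 km): east 6 sin 24° = 2.44, north 6 cos 24° = 5.48
Leg 2 (099°, 4 km): east 4 sin 99° = 3.95, north 4 cos 99° = -0.63
Leg 3 (118°, 26 km): east 26 sin 118° = 22.96, north 26 cos 118° = -12.21
Summing: 29.35 km east, -7.35 km north → (29.35, -7.35).

(29.35, -7.35)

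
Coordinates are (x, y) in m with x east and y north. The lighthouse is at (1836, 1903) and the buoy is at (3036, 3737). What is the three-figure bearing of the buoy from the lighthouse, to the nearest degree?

033°

Δeast = 3036 − 1836 = 1200.00; Δnorth = 3737 − 1903 = 1834.00.
Bearing = atan2(Δeast, Δnorth) mod 360° = 33.20° ≈ 033°.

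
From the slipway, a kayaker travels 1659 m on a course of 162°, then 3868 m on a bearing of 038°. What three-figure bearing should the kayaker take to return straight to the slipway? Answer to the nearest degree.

243°

Leg 1 (162°, 1659 m): east 1659 sin 162° = 512.66, north 1659 cos 162° = -1577.80
Leg 2 (038°, 3868 m): east 3868 sin 38° = 2381.38, north 3868 cos 38° = 3048.03
Net displacement: 2894.04 east, 1470.22 north. Direction back to start is (-2894.04, -1470.22): bearing = atan2(-2894.04, -1470.22) mod 360° = 243.07° ≈ 243°.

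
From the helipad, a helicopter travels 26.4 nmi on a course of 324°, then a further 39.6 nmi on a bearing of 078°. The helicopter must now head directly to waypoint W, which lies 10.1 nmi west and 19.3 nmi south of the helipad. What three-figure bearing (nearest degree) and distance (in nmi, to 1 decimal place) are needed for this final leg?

Leg 1 (324°, 26.4 nmi): east 26.4 sin 324° = -15.52, north 26.4 cos 324° = 21.36
Leg 2 (078°, 39.6 nmi): east 39.6 sin 78° = 38.73, north 39.6 cos 78° = 8.23
Current position: (23.22, 29.59). Target: (-10.1, -19.3). Remaining: Δeast = -33.32, Δnorth = -48.89.
Bearing = atan2(-33.32, -48.89) mod 360° = 214.27°; distance = √((-33.32)² + (-48.89)²) = 59.164 nmi.

214°, 59.2 nmi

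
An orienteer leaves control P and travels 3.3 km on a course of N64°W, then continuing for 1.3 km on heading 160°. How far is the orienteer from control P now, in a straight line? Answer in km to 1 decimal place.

Leg 1 (N64°W, 3.3 km): east 3.3 sin 296° = -2.97, north 3.3 cos 296° = 1.45
Leg 2 (160°, 1.3 km): east 1.3 sin 160° = 0.44, north 1.3 cos 160° = -1.22
Net: -2.52 east, 0.23 north. Distance = √((-2.52)² + (0.23)²) = 2.531 km.

2.5 km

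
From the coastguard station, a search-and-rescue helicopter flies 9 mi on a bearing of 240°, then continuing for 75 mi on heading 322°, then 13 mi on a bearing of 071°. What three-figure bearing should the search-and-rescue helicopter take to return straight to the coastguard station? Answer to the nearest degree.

145°

Leg 1 (240°, 9 mi): east 9 sin 240° = -7.79, north 9 cos 240° = -4.50
Leg 2 (322°, 75 mi): east 75 sin 322° = -46.17, north 75 cos 322° = 59.10
Leg 3 (071°, 13 mi): east 13 sin 71° = 12.29, north 13 cos 71° = 4.23
Net displacement: -41.68 east, 58.83 north. Direction back to start is (41.68, -58.83): bearing = atan2(41.68, -58.83) mod 360° = 144.69° ≈ 145°.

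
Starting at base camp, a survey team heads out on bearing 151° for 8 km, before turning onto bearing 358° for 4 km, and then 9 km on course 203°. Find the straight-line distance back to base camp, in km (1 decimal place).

11.3 km

Leg 1 (151°, 8 km): east 8 sin 151° = 3.88, north 8 cos 151° = -7.00
Leg 2 (358°, 4 km): east 4 sin 358° = -0.14, north 4 cos 358° = 4.00
Leg 3 (203°, 9 km): east 9 sin 203° = -3.52, north 9 cos 203° = -8.28
Net: 0.22 east, -11.28 north. Distance = √((0.22)² + (-11.28)²) = 11.286 km.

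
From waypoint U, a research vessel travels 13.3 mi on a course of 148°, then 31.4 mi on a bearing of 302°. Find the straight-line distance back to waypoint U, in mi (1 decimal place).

20.3 mi

Leg 1 (148°, 13.3 mi): east 13.3 sin 148° = 7.05, north 13.3 cos 148° = -11.28
Leg 2 (302°, 31.4 mi): east 31.4 sin 302° = -26.63, north 31.4 cos 302° = 16.64
Net: -19.58 east, 5.36 north. Distance = √((-19.58)² + (5.36)²) = 20.301 mi.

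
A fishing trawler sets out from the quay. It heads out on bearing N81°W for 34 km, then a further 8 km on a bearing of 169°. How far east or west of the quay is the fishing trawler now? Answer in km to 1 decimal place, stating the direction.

Leg 1 (N81°W, 34 km): east 34 sin 279° = -33.58, north 34 cos 279° = 5.32
Leg 2 (169°, 8 km): east 8 sin 169° = 1.53, north 8 cos 169° = -7.85
Net east component: -32.05 km.

32.1 km west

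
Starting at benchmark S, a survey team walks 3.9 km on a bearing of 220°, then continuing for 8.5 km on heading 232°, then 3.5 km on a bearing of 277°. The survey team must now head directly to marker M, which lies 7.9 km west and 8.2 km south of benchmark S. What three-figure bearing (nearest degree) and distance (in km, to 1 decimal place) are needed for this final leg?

095°, 4.8 km

Leg 1 (220°, 3.9 km): east 3.9 sin 220° = -2.51, north 3.9 cos 220° = -2.99
Leg 2 (232°, 8.5 km): east 8.5 sin 232° = -6.70, north 8.5 cos 232° = -5.23
Leg 3 (277°, 3.5 km): east 3.5 sin 277° = -3.47, north 3.5 cos 277° = 0.43
Current position: (-12.68, -7.79). Target: (-7.9, -8.2). Remaining: Δeast = 4.78, Δnorth = -0.41.
Bearing = atan2(4.78, -0.41) mod 360° = 94.85°; distance = √((4.78)² + (-0.41)²) = 4.796 km.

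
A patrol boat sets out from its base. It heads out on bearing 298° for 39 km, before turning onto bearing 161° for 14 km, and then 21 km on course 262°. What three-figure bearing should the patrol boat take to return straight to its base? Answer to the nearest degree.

092°

Leg 1 (298°, 39 km): east 39 sin 298° = -34.43, north 39 cos 298° = 18.31
Leg 2 (161°, 14 km): east 14 sin 161° = 4.56, north 14 cos 161° = -13.24
Leg 3 (262°, 21 km): east 21 sin 262° = -20.80, north 21 cos 262° = -2.92
Net displacement: -50.67 east, 2.15 north. Direction back to start is (50.67, -2.15): bearing = atan2(50.67, -2.15) mod 360° = 92.43° ≈ 092°.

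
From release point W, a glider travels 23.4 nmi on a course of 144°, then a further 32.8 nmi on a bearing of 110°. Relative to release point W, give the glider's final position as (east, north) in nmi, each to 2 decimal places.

(44.58, -30.15)

Leg 1 (144°, 23.4 nmi): east 23.4 sin 144° = 13.75, north 23.4 cos 144° = -18.93
Leg 2 (110°, 32.8 nmi): east 32.8 sin 110° = 30.82, north 32.8 cos 110° = -11.22
Summing: 44.58 nmi east, -30.15 nmi north → (44.58, -30.15).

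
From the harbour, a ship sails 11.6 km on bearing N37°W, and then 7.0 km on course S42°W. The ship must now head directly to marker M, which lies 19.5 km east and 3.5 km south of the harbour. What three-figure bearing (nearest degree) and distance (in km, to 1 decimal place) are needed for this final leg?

104°, 32.1 km

Leg 1 (N37°W, 11.6 km): east 11.6 sin 323° = -6.98, north 11.6 cos 323° = 9.26
Leg 2 (S42°W, 7.0 km): east 7.0 sin 222° = -4.68, north 7.0 cos 222° = -5.20
Current position: (-11.66, 4.06). Target: (19.5, -3.5). Remaining: Δeast = 31.16, Δnorth = -7.56.
Bearing = atan2(31.16, -7.56) mod 360° = 103.64°; distance = √((31.16)² + (-7.56)²) = 32.069 km.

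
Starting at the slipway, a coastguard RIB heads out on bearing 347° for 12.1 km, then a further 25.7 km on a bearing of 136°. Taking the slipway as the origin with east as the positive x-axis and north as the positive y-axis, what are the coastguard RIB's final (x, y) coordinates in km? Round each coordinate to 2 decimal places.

(15.13, -6.70)

Leg 1 (347°, 12.1 km): east 12.1 sin 347° = -2.72, north 12.1 cos 347° = 11.79
Leg 2 (136°, 25.7 km): east 25.7 sin 136° = 17.85, north 25.7 cos 136° = -18.49
Summing: 15.13 km east, -6.70 km north → (15.13, -6.70).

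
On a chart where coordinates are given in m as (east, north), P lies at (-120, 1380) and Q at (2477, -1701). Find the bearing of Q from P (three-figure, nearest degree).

140°

Δeast = 2477 − -120 = 2597.00; Δnorth = -1701 − 1380 = -3081.00.
Bearing = atan2(Δeast, Δnorth) mod 360° = 139.87° ≈ 140°.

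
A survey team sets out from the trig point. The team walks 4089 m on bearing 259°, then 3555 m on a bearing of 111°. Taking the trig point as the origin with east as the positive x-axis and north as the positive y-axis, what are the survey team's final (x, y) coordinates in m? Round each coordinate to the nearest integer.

(-695, -2054)

Leg 1 (259°, 4089 m): east 4089 sin 259° = -4013.87, north 4089 cos 259° = -780.22
Leg 2 (111°, 3555 m): east 3555 sin 111° = 3318.88, north 3555 cos 111° = -1274.00
Summing: -695.00 m east, -2054.22 m north → (-695, -2054).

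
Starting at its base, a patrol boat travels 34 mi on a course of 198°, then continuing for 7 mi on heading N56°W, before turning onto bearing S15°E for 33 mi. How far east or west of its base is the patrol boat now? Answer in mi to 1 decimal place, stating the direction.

7.8 mi west

Leg 1 (198°, 34 mi): east 34 sin 198° = -10.51, north 34 cos 198° = -32.34
Leg 2 (N56°W, 7 mi): east 7 sin 304° = -5.80, north 7 cos 304° = 3.91
Leg 3 (S15°E, 33 mi): east 33 sin 165° = 8.54, north 33 cos 165° = -31.88
Net east component: -7.77 mi.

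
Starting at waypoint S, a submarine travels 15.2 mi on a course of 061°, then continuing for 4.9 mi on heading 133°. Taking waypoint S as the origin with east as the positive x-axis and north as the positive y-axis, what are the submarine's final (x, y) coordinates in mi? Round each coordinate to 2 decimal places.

Leg 1 (061°, 15.2 mi): east 15.2 sin 61° = 13.29, north 15.2 cos 61° = 7.37
Leg 2 (133°, 4.9 mi): east 4.9 sin 133° = 3.58, north 4.9 cos 133° = -3.34
Summing: 16.88 mi east, 4.03 mi north → (16.88, 4.03).

(16.88, 4.03)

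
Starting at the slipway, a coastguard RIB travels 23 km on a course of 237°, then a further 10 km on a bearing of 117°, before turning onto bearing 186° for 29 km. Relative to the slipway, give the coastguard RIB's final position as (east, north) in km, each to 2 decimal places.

Leg 1 (237°, 23 km): east 23 sin 237° = -19.29, north 23 cos 237° = -12.53
Leg 2 (117°, 10 km): east 10 sin 117° = 8.91, north 10 cos 117° = -4.54
Leg 3 (186°, 29 km): east 29 sin 186° = -3.03, north 29 cos 186° = -28.84
Summing: -13.41 km east, -45.91 km north → (-13.41, -45.91).

(-13.41, -45.91)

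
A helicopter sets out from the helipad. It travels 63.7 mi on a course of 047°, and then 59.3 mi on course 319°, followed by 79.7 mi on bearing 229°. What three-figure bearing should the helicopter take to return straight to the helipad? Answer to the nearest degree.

124°

Leg 1 (047°, 63.7 mi): east 63.7 sin 47° = 46.59, north 63.7 cos 47° = 43.44
Leg 2 (319°, 59.3 mi): east 59.3 sin 319° = -38.90, north 59.3 cos 319° = 44.75
Leg 3 (229°, 79.7 mi): east 79.7 sin 229° = -60.15, north 79.7 cos 229° = -52.29
Net displacement: -52.47 east, 35.91 north. Direction back to start is (52.47, -35.91): bearing = atan2(52.47, -35.91) mod 360° = 124.39° ≈ 124°.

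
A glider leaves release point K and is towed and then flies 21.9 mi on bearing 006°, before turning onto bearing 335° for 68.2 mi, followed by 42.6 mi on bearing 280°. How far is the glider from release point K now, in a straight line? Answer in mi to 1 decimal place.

113.9 mi

Leg 1 (006°, 21.9 mi): east 21.9 sin 6° = 2.29, north 21.9 cos 6° = 21.78
Leg 2 (335°, 68.2 mi): east 68.2 sin 335° = -28.82, north 68.2 cos 335° = 61.81
Leg 3 (280°, 42.6 mi): east 42.6 sin 280° = -41.95, north 42.6 cos 280° = 7.40
Net: -68.49 east, 90.99 north. Distance = √((-68.49)² + (90.99)²) = 113.882 mi.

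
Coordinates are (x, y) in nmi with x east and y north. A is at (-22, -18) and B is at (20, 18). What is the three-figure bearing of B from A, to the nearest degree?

049°

Δeast = 20 − -22 = 42.00; Δnorth = 18 − -18 = 36.00.
Bearing = atan2(Δeast, Δnorth) mod 360° = 49.40° ≈ 049°.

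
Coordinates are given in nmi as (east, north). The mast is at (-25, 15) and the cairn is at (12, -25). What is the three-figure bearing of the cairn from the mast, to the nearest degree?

137°

Δeast = 12 − -25 = 37.00; Δnorth = -25 − 15 = -40.00.
Bearing = atan2(Δeast, Δnorth) mod 360° = 137.23° ≈ 137°.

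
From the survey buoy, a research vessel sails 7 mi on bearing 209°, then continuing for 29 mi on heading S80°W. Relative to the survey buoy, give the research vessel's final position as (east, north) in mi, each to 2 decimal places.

Leg 1 (209°, 7 mi): east 7 sin 209° = -3.39, north 7 cos 209° = -6.12
Leg 2 (S80°W, 29 mi): east 29 sin 260° = -28.56, north 29 cos 260° = -5.04
Summing: -31.95 mi east, -11.16 mi north → (-31.95, -11.16).

(-31.95, -11.16)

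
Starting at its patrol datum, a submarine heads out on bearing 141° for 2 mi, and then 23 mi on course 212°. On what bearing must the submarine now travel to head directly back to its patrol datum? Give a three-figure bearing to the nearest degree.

027°

Leg 1 (141°, 2 mi): east 2 sin 141° = 1.26, north 2 cos 141° = -1.55
Leg 2 (212°, 23 mi): east 23 sin 212° = -12.19, north 23 cos 212° = -19.51
Net displacement: -10.93 east, -21.06 north. Direction back to start is (10.93, 21.06): bearing = atan2(10.93, 21.06) mod 360° = 27.43° ≈ 027°.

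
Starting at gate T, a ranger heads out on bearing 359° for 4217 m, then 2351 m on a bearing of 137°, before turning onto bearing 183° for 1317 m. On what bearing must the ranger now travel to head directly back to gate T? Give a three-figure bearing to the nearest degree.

Leg 1 (359°, 4217 m): east 4217 sin 359° = -73.60, north 4217 cos 359° = 4216.36
Leg 2 (137°, 2351 m): east 2351 sin 137° = 1603.38, north 2351 cos 137° = -1719.41
Leg 3 (183°, 1317 m): east 1317 sin 183° = -68.93, north 1317 cos 183° = -1315.20
Net displacement: 1460.85 east, 1181.75 north. Direction back to start is (-1460.85, -1181.75): bearing = atan2(-1460.85, -1181.75) mod 360° = 231.03° ≈ 231°.

231°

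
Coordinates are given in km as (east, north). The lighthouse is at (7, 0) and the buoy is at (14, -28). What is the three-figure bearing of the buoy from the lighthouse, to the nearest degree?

Δeast = 14 − 7 = 7.00; Δnorth = -28 − 0 = -28.00.
Bearing = atan2(Δeast, Δnorth) mod 360° = 165.96° ≈ 166°.

166°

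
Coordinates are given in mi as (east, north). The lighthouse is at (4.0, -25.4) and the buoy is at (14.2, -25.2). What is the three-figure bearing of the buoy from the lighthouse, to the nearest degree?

089°

Δeast = 14.2 − 4.0 = 10.20; Δnorth = -25.2 − -25.4 = 0.20.
Bearing = atan2(Δeast, Δnorth) mod 360° = 88.88° ≈ 089°.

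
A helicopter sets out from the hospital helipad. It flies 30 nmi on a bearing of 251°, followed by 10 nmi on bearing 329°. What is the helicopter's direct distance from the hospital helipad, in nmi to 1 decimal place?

Leg 1 (251°, 30 nmi): east 30 sin 251° = -28.37, north 30 cos 251° = -9.77
Leg 2 (329°, 10 nmi): east 10 sin 329° = -5.15, north 10 cos 329° = 8.57
Net: -33.52 east, -1.20 north. Distance = √((-33.52)² + (-1.20)²) = 33.537 nmi.

33.5 nmi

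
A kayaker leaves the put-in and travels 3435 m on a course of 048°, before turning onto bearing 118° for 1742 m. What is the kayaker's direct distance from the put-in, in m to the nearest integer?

4351 m

Leg 1 (048°, 3435 m): east 3435 sin 48° = 2552.70, north 3435 cos 48° = 2298.46
Leg 2 (118°, 1742 m): east 1742 sin 118° = 1538.09, north 1742 cos 118° = -817.82
Net: 4090.80 east, 1480.64 north. Distance = √((4090.80)² + (1480.64)²) = 4350.509 m.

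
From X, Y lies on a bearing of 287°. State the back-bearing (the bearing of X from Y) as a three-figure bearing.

107°

Back-bearing = 287° − 180° = 107°.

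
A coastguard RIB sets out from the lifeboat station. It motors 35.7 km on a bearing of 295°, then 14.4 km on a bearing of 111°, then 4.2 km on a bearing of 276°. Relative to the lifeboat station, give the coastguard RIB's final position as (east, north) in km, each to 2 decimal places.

(-23.09, 10.37)

Leg 1 (295°, 35.7 km): east 35.7 sin 295° = -32.36, north 35.7 cos 295° = 15.09
Leg 2 (111°, 14.4 km): east 14.4 sin 111° = 13.44, north 14.4 cos 111° = -5.16
Leg 3 (276°, 4.2 km): east 4.2 sin 276° = -4.18, north 4.2 cos 276° = 0.44
Summing: -23.09 km east, 10.37 km north → (-23.09, 10.37).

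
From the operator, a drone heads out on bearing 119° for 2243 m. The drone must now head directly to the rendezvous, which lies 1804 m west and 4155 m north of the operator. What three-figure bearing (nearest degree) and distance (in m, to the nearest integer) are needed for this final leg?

Leg 1 (119°, 2243 m): east 2243 sin 119° = 1961.77, north 2243 cos 119° = -1087.43
Current position: (1961.77, -1087.43). Target: (-1804, 4155). Remaining: Δeast = -3765.77, Δnorth = 5242.43.
Bearing = atan2(-3765.77, 5242.43) mod 360° = 324.31°; distance = √((-3765.77)² + (5242.43)²) = 6454.773 m.

324°, 6455 m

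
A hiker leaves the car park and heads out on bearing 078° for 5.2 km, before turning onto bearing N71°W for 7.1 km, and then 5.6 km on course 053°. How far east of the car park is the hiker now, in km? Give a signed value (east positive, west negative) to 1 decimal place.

2.8 km

Leg 1 (078°, 5.2 km): east 5.2 sin 78° = 5.09, north 5.2 cos 78° = 1.08
Leg 2 (N71°W, 7.1 km): east 7.1 sin 289° = -6.71, north 7.1 cos 289° = 2.31
Leg 3 (053°, 5.6 km): east 5.6 sin 53° = 4.47, north 5.6 cos 53° = 3.37
Net east component: 2.85 km.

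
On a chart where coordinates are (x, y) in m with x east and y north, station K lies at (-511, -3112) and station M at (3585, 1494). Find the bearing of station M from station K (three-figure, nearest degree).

Δeast = 3585 − -511 = 4096.00; Δnorth = 1494 − -3112 = 4606.00.
Bearing = atan2(Δeast, Δnorth) mod 360° = 41.65° ≈ 042°.

042°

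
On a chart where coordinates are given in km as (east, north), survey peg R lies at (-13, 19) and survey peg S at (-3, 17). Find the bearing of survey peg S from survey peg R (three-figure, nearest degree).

101°

Δeast = -3 − -13 = 10.00; Δnorth = 17 − 19 = -2.00.
Bearing = atan2(Δeast, Δnorth) mod 360° = 101.31° ≈ 101°.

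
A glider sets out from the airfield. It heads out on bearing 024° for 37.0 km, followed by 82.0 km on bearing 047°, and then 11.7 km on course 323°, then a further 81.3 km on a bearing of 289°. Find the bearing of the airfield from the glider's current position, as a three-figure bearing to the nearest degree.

176°

Leg 1 (024°, 37.0 km): east 37.0 sin 24° = 15.05, north 37.0 cos 24° = 33.80
Leg 2 (047°, 82.0 km): east 82.0 sin 47° = 59.97, north 82.0 cos 47° = 55.92
Leg 3 (323°, 11.7 km): east 11.7 sin 323° = -7.04, north 11.7 cos 323° = 9.34
Leg 4 (289°, 81.3 km): east 81.3 sin 289° = -76.87, north 81.3 cos 289° = 26.47
Net displacement: -8.89 east, 125.54 north. Direction back to start is (8.89, -125.54): bearing = atan2(8.89, -125.54) mod 360° = 175.95° ≈ 176°.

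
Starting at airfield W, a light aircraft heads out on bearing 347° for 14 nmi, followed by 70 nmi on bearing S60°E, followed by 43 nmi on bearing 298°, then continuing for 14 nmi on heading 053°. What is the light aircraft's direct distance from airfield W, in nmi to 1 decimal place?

31.5 nmi

Leg 1 (347°, 14 nmi): east 14 sin 347° = -3.15, north 14 cos 347° = 13.64
Leg 2 (S60°E, 70 nmi): east 70 sin 120° = 60.62, north 70 cos 120° = -35.00
Leg 3 (298°, 43 nmi): east 43 sin 298° = -37.97, north 43 cos 298° = 20.19
Leg 4 (053°, 14 nmi): east 14 sin 53° = 11.18, north 14 cos 53° = 8.43
Net: 30.69 east, 7.25 north. Distance = √((30.69)² + (7.25)²) = 31.532 nmi.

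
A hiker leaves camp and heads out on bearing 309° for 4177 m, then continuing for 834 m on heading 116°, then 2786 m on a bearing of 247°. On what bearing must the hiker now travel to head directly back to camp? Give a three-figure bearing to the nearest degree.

Leg 1 (309°, 4177 m): east 4177 sin 309° = -3246.14, north 4177 cos 309° = 2628.67
Leg 2 (116°, 834 m): east 834 sin 116° = 749.59, north 834 cos 116° = -365.60
Leg 3 (247°, 2786 m): east 2786 sin 247° = -2564.53, north 2786 cos 247° = -1088.58
Net displacement: -5061.07 east, 1174.49 north. Direction back to start is (5061.07, -1174.49): bearing = atan2(5061.07, -1174.49) mod 360° = 103.07° ≈ 103°.

103°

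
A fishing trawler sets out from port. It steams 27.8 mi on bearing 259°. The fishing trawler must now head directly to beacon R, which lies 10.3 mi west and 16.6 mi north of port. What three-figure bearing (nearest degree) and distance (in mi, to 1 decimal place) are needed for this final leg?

Leg 1 (259°, 27.8 mi): east 27.8 sin 259° = -27.29, north 27.8 cos 259° = -5.30
Current position: (-27.29, -5.30). Target: (-10.3, 16.6). Remaining: Δeast = 16.99, Δnorth = 21.90.
Bearing = atan2(16.99, 21.90) mod 360° = 37.80°; distance = √((16.99)² + (21.90)²) = 27.721 mi.

038°, 27.7 mi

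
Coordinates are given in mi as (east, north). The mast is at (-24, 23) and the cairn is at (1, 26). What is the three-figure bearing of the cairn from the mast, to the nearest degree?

Δeast = 1 − -24 = 25.00; Δnorth = 26 − 23 = 3.00.
Bearing = atan2(Δeast, Δnorth) mod 360° = 83.16° ≈ 083°.

083°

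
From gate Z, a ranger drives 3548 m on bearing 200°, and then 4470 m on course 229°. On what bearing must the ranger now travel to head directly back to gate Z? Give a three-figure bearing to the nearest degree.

Leg 1 (200°, 3548 m): east 3548 sin 200° = -1213.49, north 3548 cos 200° = -3334.03
Leg 2 (229°, 4470 m): east 4470 sin 229° = -3373.55, north 4470 cos 229° = -2932.58
Net displacement: -4587.04 east, -6266.61 north. Direction back to start is (4587.04, 6266.61): bearing = atan2(4587.04, 6266.61) mod 360° = 36.20° ≈ 036°.

036°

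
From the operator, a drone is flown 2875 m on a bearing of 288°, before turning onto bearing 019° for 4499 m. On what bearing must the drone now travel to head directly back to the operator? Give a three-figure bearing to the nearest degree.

166°

Leg 1 (288°, 2875 m): east 2875 sin 288° = -2734.29, north 2875 cos 288° = 888.42
Leg 2 (019°, 4499 m): east 4499 sin 19° = 1464.73, north 4499 cos 19° = 4253.89
Net displacement: -1269.56 east, 5142.31 north. Direction back to start is (1269.56, -5142.31): bearing = atan2(1269.56, -5142.31) mod 360° = 166.13° ≈ 166°.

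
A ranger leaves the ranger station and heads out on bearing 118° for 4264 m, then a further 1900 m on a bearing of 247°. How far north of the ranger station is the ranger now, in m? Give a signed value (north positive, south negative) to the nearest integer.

-2744 m

Leg 1 (118°, 4264 m): east 4264 sin 118° = 3764.89, north 4264 cos 118° = -2001.83
Leg 2 (247°, 1900 m): east 1900 sin 247° = -1748.96, north 1900 cos 247° = -742.39
Net north component: -2744.22 m.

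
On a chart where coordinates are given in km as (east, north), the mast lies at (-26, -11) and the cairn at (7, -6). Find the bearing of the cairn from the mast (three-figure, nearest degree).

081°

Δeast = 7 − -26 = 33.00; Δnorth = -6 − -11 = 5.00.
Bearing = atan2(Δeast, Δnorth) mod 360° = 81.38° ≈ 081°.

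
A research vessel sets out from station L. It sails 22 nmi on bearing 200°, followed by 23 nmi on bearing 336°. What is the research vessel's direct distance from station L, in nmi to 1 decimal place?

16.9 nmi

Leg 1 (200°, 22 nmi): east 22 sin 200° = -7.52, north 22 cos 200° = -20.67
Leg 2 (336°, 23 nmi): east 23 sin 336° = -9.35, north 23 cos 336° = 21.01
Net: -16.88 east, 0.34 north. Distance = √((-16.88)² + (0.34)²) = 16.883 nmi.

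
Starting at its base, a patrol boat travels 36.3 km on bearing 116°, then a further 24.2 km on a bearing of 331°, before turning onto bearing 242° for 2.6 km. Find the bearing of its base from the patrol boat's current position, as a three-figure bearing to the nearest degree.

Leg 1 (116°, 36.3 km): east 36.3 sin 116° = 32.63, north 36.3 cos 116° = -15.91
Leg 2 (331°, 24.2 km): east 24.2 sin 331° = -11.73, north 24.2 cos 331° = 21.17
Leg 3 (242°, 2.6 km): east 2.6 sin 242° = -2.30, north 2.6 cos 242° = -1.22
Net displacement: 18.60 east, 4.03 north. Direction back to start is (-18.60, -4.03): bearing = atan2(-18.60, -4.03) mod 360° = 257.77° ≈ 258°.

258°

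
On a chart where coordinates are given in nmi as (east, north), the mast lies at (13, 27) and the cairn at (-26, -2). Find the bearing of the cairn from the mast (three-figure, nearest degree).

233°

Δeast = -26 − 13 = -39.00; Δnorth = -2 − 27 = -29.00.
Bearing = atan2(Δeast, Δnorth) mod 360° = 233.37° ≈ 233°.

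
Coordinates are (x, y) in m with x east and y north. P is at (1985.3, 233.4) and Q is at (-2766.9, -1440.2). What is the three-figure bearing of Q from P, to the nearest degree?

251°

Δeast = -2766.9 − 1985.3 = -4752.20; Δnorth = -1440.2 − 233.4 = -1673.60.
Bearing = atan2(Δeast, Δnorth) mod 360° = 250.60° ≈ 251°.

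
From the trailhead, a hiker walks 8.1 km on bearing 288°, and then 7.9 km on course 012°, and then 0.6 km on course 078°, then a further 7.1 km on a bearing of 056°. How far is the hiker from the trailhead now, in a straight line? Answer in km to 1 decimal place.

14.3 km

Leg 1 (288°, 8.1 km): east 8.1 sin 288° = -7.70, north 8.1 cos 288° = 2.50
Leg 2 (012°, 7.9 km): east 7.9 sin 12° = 1.64, north 7.9 cos 12° = 7.73
Leg 3 (078°, 0.6 km): east 0.6 sin 78° = 0.59, north 0.6 cos 78° = 0.12
Leg 4 (056°, 7.1 km): east 7.1 sin 56° = 5.89, north 7.1 cos 56° = 3.97
Net: 0.41 east, 14.33 north. Distance = √((0.41)² + (14.33)²) = 14.331 km.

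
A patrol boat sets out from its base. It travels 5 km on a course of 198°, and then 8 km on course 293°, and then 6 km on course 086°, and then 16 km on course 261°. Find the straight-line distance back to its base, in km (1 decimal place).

Leg 1 (198°, 5 km): east 5 sin 198° = -1.55, north 5 cos 198° = -4.76
Leg 2 (293°, 8 km): east 8 sin 293° = -7.36, north 8 cos 293° = 3.13
Leg 3 (086°, 6 km): east 6 sin 86° = 5.99, north 6 cos 86° = 0.42
Leg 4 (261°, 16 km): east 16 sin 261° = -15.80, north 16 cos 261° = -2.50
Net: -18.73 east, -3.71 north. Distance = √((-18.73)² + (-3.71)²) = 19.091 km.

19.1 km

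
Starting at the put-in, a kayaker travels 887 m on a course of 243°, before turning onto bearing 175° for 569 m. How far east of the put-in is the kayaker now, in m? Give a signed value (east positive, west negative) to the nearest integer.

Leg 1 (243°, 887 m): east 887 sin 243° = -790.32, north 887 cos 243° = -402.69
Leg 2 (175°, 569 m): east 569 sin 175° = 49.59, north 569 cos 175° = -566.83
Net east component: -740.73 m.

-741 m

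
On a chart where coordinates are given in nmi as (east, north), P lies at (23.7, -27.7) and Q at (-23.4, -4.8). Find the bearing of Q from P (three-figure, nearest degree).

296°

Δeast = -23.4 − 23.7 = -47.10; Δnorth = -4.8 − -27.7 = 22.90.
Bearing = atan2(Δeast, Δnorth) mod 360° = 295.93° ≈ 296°.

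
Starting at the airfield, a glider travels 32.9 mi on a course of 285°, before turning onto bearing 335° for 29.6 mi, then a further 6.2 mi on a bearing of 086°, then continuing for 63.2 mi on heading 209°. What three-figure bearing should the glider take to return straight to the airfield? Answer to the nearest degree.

074°

Leg 1 (285°, 32.9 mi): east 32.9 sin 285° = -31.78, north 32.9 cos 285° = 8.52
Leg 2 (335°, 29.6 mi): east 29.6 sin 335° = -12.51, north 29.6 cos 335° = 26.83
Leg 3 (086°, 6.2 mi): east 6.2 sin 86° = 6.18, north 6.2 cos 86° = 0.43
Leg 4 (209°, 63.2 mi): east 63.2 sin 209° = -30.64, north 63.2 cos 209° = -55.28
Net displacement: -68.74 east, -19.50 north. Direction back to start is (68.74, 19.50): bearing = atan2(68.74, 19.50) mod 360° = 74.16° ≈ 074°.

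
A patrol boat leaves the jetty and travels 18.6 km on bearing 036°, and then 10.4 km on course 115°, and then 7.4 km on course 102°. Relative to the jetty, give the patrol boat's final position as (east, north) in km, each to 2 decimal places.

Leg 1 (036°, 18.6 km): east 18.6 sin 36° = 10.93, north 18.6 cos 36° = 15.05
Leg 2 (115°, 10.4 km): east 10.4 sin 115° = 9.43, north 10.4 cos 115° = -4.40
Leg 3 (102°, 7.4 km): east 7.4 sin 102° = 7.24, north 7.4 cos 102° = -1.54
Summing: 27.60 km east, 9.11 km north → (27.60, 9.11).

(27.60, 9.11)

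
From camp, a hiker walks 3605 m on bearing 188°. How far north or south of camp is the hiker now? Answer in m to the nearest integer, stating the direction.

3570 m south

Leg 1 (188°, 3605 m): east 3605 sin 188° = -501.72, north 3605 cos 188° = -3569.92
Net north component: -3569.92 m.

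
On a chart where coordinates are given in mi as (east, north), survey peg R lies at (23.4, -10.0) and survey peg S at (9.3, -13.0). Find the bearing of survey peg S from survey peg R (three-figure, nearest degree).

Δeast = 9.3 − 23.4 = -14.10; Δnorth = -13.0 − -10.0 = -3.00.
Bearing = atan2(Δeast, Δnorth) mod 360° = 257.99° ≈ 258°.

258°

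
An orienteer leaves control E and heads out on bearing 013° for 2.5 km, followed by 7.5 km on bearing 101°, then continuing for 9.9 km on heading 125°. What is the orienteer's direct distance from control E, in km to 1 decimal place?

16.7 km

Leg 1 (013°, 2.5 km): east 2.5 sin 13° = 0.56, north 2.5 cos 13° = 2.44
Leg 2 (101°, 7.5 km): east 7.5 sin 101° = 7.36, north 7.5 cos 101° = -1.43
Leg 3 (125°, 9.9 km): east 9.9 sin 125° = 8.11, north 9.9 cos 125° = -5.68
Net: 16.03 east, -4.67 north. Distance = √((16.03)² + (-4.67)²) = 16.701 km.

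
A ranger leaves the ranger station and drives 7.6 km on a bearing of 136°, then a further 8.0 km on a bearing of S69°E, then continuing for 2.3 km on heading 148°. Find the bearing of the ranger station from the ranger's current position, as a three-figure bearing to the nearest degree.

Leg 1 (136°, 7.6 km): east 7.6 sin 136° = 5.28, north 7.6 cos 136° = -5.47
Leg 2 (S69°E, 8.0 km): east 8.0 sin 111° = 7.47, north 8.0 cos 111° = -2.87
Leg 3 (148°, 2.3 km): east 2.3 sin 148° = 1.22, north 2.3 cos 148° = -1.95
Net displacement: 13.97 east, -10.28 north. Direction back to start is (-13.97, 10.28): bearing = atan2(-13.97, 10.28) mod 360° = 306.37° ≈ 306°.

306°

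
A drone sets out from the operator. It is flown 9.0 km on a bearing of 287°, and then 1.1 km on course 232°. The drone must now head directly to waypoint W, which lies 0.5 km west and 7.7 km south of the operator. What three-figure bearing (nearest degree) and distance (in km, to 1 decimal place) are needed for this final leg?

Leg 1 (287°, 9.0 km): east 9.0 sin 287° = -8.61, north 9.0 cos 287° = 2.63
Leg 2 (232°, 1.1 km): east 1.1 sin 232° = -0.87, north 1.1 cos 232° = -0.68
Current position: (-9.47, 1.95). Target: (-0.5, -7.7). Remaining: Δeast = 8.97, Δnorth = -9.65.
Bearing = atan2(8.97, -9.65) mod 360° = 137.09°; distance = √((8.97)² + (-9.65)²) = 13.181 km.

137°, 13.2 km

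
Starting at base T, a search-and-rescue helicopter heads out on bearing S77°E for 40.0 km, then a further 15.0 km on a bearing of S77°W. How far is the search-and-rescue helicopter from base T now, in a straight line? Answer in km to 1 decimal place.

27.3 km

Leg 1 (S77°E, 40.0 km): east 40.0 sin 103° = 38.97, north 40.0 cos 103° = -9.00
Leg 2 (S77°W, 15.0 km): east 15.0 sin 257° = -14.62, north 15.0 cos 257° = -3.37
Net: 24.36 east, -12.37 north. Distance = √((24.36)² + (-12.37)²) = 27.321 km.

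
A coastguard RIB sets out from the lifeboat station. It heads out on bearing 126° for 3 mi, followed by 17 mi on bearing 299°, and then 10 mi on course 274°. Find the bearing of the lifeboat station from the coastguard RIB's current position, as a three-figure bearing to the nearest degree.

108°

Leg 1 (126°, 3 mi): east 3 sin 126° = 2.43, north 3 cos 126° = -1.76
Leg 2 (299°, 17 mi): east 17 sin 299° = -14.87, north 17 cos 299° = 8.24
Leg 3 (274°, 10 mi): east 10 sin 274° = -9.98, north 10 cos 274° = 0.70
Net displacement: -22.42 east, 7.18 north. Direction back to start is (22.42, -7.18): bearing = atan2(22.42, -7.18) mod 360° = 107.75° ≈ 108°.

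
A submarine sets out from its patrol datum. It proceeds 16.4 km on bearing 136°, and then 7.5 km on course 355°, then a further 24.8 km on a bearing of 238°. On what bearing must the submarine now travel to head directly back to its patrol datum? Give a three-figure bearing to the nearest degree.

Leg 1 (136°, 16.4 km): east 16.4 sin 136° = 11.39, north 16.4 cos 136° = -11.80
Leg 2 (355°, 7.5 km): east 7.5 sin 355° = -0.65, north 7.5 cos 355° = 7.47
Leg 3 (238°, 24.8 km): east 24.8 sin 238° = -21.03, north 24.8 cos 238° = -13.14
Net displacement: -10.29 east, -17.47 north. Direction back to start is (10.29, 17.47): bearing = atan2(10.29, 17.47) mod 360° = 30.51° ≈ 031°.

031°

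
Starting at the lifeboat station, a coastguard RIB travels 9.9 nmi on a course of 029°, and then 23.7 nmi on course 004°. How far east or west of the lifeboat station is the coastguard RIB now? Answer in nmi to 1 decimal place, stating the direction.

Leg 1 (029°, 9.9 nmi): east 9.9 sin 29° = 4.80, north 9.9 cos 29° = 8.66
Leg 2 (004°, 23.7 nmi): east 23.7 sin 4° = 1.65, north 23.7 cos 4° = 23.64
Net east component: 6.45 nmi.

6.5 nmi east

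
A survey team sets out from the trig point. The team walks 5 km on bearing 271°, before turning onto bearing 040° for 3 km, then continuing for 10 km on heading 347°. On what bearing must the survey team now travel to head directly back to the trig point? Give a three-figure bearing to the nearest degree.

Leg 1 (271°, 5 km): east 5 sin 271° = -5.00, north 5 cos 271° = 0.09
Leg 2 (040°, 3 km): east 3 sin 40° = 1.93, north 3 cos 40° = 2.30
Leg 3 (347°, 10 km): east 10 sin 347° = -2.25, north 10 cos 347° = 9.74
Net displacement: -5.32 east, 12.13 north. Direction back to start is (5.32, -12.13): bearing = atan2(5.32, -12.13) mod 360° = 156.32° ≈ 156°.

156°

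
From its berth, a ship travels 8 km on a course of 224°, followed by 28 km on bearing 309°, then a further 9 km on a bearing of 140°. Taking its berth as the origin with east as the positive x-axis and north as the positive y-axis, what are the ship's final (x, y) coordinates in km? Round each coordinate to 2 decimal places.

(-21.53, 4.97)

Leg 1 (224°, 8 km): east 8 sin 224° = -5.56, north 8 cos 224° = -5.75
Leg 2 (309°, 28 km): east 28 sin 309° = -21.76, north 28 cos 309° = 17.62
Leg 3 (140°, 9 km): east 9 sin 140° = 5.79, north 9 cos 140° = -6.89
Summing: -21.53 km east, 4.97 km north → (-21.53, 4.97).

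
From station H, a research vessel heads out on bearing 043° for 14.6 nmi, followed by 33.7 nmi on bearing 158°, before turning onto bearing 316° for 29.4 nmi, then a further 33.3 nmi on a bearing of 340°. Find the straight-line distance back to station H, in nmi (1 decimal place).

Leg 1 (043°, 14.6 nmi): east 14.6 sin 43° = 9.96, north 14.6 cos 43° = 10.68
Leg 2 (158°, 33.7 nmi): east 33.7 sin 158° = 12.62, north 33.7 cos 158° = -31.25
Leg 3 (316°, 29.4 nmi): east 29.4 sin 316° = -20.42, north 29.4 cos 316° = 21.15
Leg 4 (340°, 33.3 nmi): east 33.3 sin 340° = -11.39, north 33.3 cos 340° = 31.29
Net: -9.23 east, 31.87 north. Distance = √((-9.23)² + (31.87)²) = 33.182 nmi.

33.2 nmi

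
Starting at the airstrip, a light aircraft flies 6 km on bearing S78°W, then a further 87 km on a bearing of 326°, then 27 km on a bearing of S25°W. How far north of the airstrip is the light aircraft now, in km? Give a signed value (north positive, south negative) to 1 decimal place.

46.4 km

Leg 1 (S78°W, 6 km): east 6 sin 258° = -5.87, north 6 cos 258° = -1.25
Leg 2 (326°, 87 km): east 87 sin 326° = -48.65, north 87 cos 326° = 72.13
Leg 3 (S25°W, 27 km): east 27 sin 205° = -11.41, north 27 cos 205° = -24.47
Net north component: 46.41 km.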